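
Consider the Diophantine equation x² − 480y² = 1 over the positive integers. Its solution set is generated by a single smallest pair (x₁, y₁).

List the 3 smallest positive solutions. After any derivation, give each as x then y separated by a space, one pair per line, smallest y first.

241 11
116161 5302
55989361 2555553

[21; 1,9,1,42] for √480; ℓ=4 ⇒ convergent index 3
a_0=21:  p_0=21·1+0=21,  q_0=21·0+1=1
a_1=1:  p_1=1·21+1=22,  q_1=1·1+0=1
a_2=9:  p_2=9·22+21=219,  q_2=9·1+1=10
a_3=1:  p_3=1·219+22=241,  q_3=1·10+1=11
fundamental: x₁=241, y₁=11  (since 58081 − 480·121 = 1)
k=2:  x_2 = 241·241+480·11·11 = 116161,  y_2 = 241·11+11·241 = 5302
k=3:  x_3 = 241·116161+480·11·5302 = 55989361,  y_3 = 241·5302+11·116161 = 2555553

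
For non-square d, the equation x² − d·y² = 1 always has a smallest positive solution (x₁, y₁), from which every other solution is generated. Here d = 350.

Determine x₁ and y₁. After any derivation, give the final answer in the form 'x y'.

449 24

√350 = [18; 1,2,2,2,1,36, …], period ℓ=6 (even) → k=5
i=0: a=18 ⇒ p=18, q=1
i=1: a=1 ⇒ p=19, q=1
i=2: a=2 ⇒ p=56, q=3
…
i=4: a=2 ⇒ p=318, q=17
i=5: a=1 ⇒ p=449, q=24
fundamental: x₁=449, y₁=24  (since 201601 − 350·576 = 1)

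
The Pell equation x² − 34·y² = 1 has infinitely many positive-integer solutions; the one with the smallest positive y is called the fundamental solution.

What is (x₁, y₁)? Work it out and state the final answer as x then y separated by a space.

35 6

d=34: √d = [5; 1,4,1,10] (ℓ=4, even), read p_3/q_3
k=0  a_k=5  p_k/q_k = 5/1
k=1  a_k=1  p_k/q_k = 6/1
k=2  a_k=4  p_k/q_k = 29/5
k=3  a_k=1  p_k/q_k = 35/6
fundamental: x₁=35, y₁=6  (since 1225 − 34·36 = 1)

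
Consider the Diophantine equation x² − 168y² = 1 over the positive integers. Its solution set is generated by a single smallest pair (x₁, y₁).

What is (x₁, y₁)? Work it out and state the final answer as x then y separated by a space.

√168 → a₀=12, period (1,24); ℓ=2 even so k=1
a_0=12:  p_0=12·1+0=12,  q_0=12·0+1=1
a_1=1:  p_1=1·12+1=13,  q_1=1·1+0=1
(x₁, y₁) = (13, 1);  13² − 168·1² = 1 ✓

13 1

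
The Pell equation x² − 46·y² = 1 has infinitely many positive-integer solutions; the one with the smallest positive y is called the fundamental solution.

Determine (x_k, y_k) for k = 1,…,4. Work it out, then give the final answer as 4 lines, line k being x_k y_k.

24335 3588
1184384449 174627960
57643991108495 8499142809612
2805533046066067201 413653280369188080

d=46: √d = [6; 1,3,1,1,2,6,2,1,1,3,1,12] (ℓ=12, even), read p_11/q_11
i=0: a=6 ⇒ p=6, q=1
i=1: a=1 ⇒ p=7, q=1
i=2: a=3 ⇒ p=27, q=4
i=3: a=1 ⇒ p=34, q=5
…
i=6: a=6 ⇒ p=997, q=147
i=7: a=2 ⇒ p=2150, q=317
i=8: a=1 ⇒ p=3147, q=464
i=9: a=1 ⇒ p=5297, q=781
i=10: a=3 ⇒ p=19038, q=2807
i=11: a=1 ⇒ p=24335, q=3588
→ (24335, 3588).  Check: 24335²=592192225, 46·3588²=592192224, difference 1.
(24335+3588√46)^2 = 1184384449 + 174627960√46
(24335+3588√46)^3 = 57643991108495 + 8499142809612√46
(24335+3588√46)^4 = 2805533046066067201 + 413653280369188080√46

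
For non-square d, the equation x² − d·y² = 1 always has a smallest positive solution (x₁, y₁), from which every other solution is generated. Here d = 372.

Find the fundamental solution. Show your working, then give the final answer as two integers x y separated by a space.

√372 = [19; 3,2,12,2,3,38, …], period ℓ=6 (even) → k=5
i=0: a=19 ⇒ p=19, q=1
…
i=4: a=2 ⇒ p=3491, q=181
i=5: a=3 ⇒ p=12151, q=630
fundamental: x₁=12151, y₁=630  (since 147646801 − 372·396900 = 1)

12151 630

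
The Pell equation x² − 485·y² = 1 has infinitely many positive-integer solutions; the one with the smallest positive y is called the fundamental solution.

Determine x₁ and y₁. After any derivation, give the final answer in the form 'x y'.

969 44

[22; 44] for √485; ℓ=1 ⇒ convergent index 1
a_0=22:  p_0=22·1+0=22,  q_0=22·0+1=1
a_1=44:  p_1=44·22+1=969,  q_1=44·1+0=44
→ (969, 44).  Check: 969²=938961, 485·44²=938960, difference 1.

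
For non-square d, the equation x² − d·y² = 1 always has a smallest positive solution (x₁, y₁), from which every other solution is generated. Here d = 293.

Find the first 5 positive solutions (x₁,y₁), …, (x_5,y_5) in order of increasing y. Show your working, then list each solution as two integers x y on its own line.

12320649 719780
303596783562401 17736313474440
7481018815602612315849 437045785745090703340
184342013978870716056521769601 10769375446188914321717060880
4542426500373511536803322165613266249 265371389643423565052112223737518900

d=293: √d = [17; 8,1,1,8,34] (ℓ=5, odd), read p_9/q_9
i=0: a=17 ⇒ p=17, q=1
i=1: a=8 ⇒ p=137, q=8
…
i=5: a=34 ⇒ p=84679, q=4947
…
i=8: a=1 ⇒ p=1444507, q=84389
i=9: a=8 ⇒ p=12320649, q=719780
(x₁, y₁) = (12320649, 719780);  12320649² − 293·719780² = 1 ✓
k=2:  x_2 = 12320649·12320649+293·719780·719780 = 303596783562401,  y_2 = 12320649·719780+719780·12320649 = 17736313474440
k=3:  x_3 = 12320649·303596783562401+293·719780·17736313474440 = 7481018815602612315849,  y_3 = 12320649·17736313474440+719780·303596783562401 = 437045785745090703340
k=4:  x_4 = 12320649·7481018815602612315849+293·719780·437045785745090703340 = 184342013978870716056521769601,  y_4 = 12320649·437045785745090703340+719780·7481018815602612315849 = 10769375446188914321717060880
k=5:  x_5 = 12320649·184342013978870716056521769601+293·719780·10769375446188914321717060880 = 4542426500373511536803322165613266249,  y_5 = 12320649·10769375446188914321717060880+719780·184342013978870716056521769601 = 265371389643423565052112223737518900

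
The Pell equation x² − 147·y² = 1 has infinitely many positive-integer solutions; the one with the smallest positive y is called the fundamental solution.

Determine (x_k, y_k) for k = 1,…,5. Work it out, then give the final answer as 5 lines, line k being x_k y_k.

d=147: √d = [12; 8,24] (ℓ=2, even), read p_1/q_1
k=0  a_k=12  p_k/q_k = 12/1
k=1  a_k=8  p_k/q_k = 97/8
fundamental: x₁=97, y₁=8  (since 9409 − 147·64 = 1)
n=2: (97,8)∘(97,8) = (97·97+147·8·8, 97·8+8·97) = (18817,1552)
n=3: (18817,1552)∘(97,8) = (97·18817+147·8·1552, 97·1552+8·18817) = (3650401,301080)
n=4: (3650401,301080)∘(97,8) = (97·3650401+147·8·301080, 97·301080+8·3650401) = (708158977,58407968)
n=5: (708158977,58407968)∘(97,8) = (97·708158977+147·8·58407968, 97·58407968+8·708158977) = (137379191137,11330844712)

97 8
18817 1552
3650401 301080
708158977 58407968
137379191137 11330844712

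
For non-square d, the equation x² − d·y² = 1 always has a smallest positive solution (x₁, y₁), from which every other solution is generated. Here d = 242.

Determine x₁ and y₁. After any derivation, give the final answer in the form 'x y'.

√242 = [15; 1,1,3,1,14,1,3,1,1,30, …], period ℓ=10 (even) → k=9
k=0  a_k=15  p_k/q_k = 15/1
k=1  a_k=1  p_k/q_k = 16/1
…
k=3  a_k=3  p_k/q_k = 109/7
k=4  a_k=1  p_k/q_k = 140/9
k=5  a_k=14  p_k/q_k = 2069/133
…
k=8  a_k=1  p_k/q_k = 10905/701
k=9  a_k=1  p_k/q_k = 19601/1260
fundamental: x₁=19601, y₁=1260  (since 384199201 − 242·1587600 = 1)

19601 1260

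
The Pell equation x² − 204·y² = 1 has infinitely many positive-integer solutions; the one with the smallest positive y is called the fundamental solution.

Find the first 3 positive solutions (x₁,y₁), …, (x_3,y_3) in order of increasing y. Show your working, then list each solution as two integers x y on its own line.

4999 350
49980001 3499300
499700044999 34986001050

[14; 3,1,1,6,1,1,3,28] for √204; ℓ=8 ⇒ convergent index 7
k=0  a_k=14  p_k/q_k = 14/1
…
k=2  a_k=1  p_k/q_k = 57/4
…
k=4  a_k=6  p_k/q_k = 657/46
…
k=6  a_k=1  p_k/q_k = 1414/99
k=7  a_k=3  p_k/q_k = 4999/350
(x₁, y₁) = (4999, 350);  4999² − 204·350² = 1 ✓
(x_2, y_2) = (4999·4999 + 204·350·350, 4999·350 + 350·4999) = (49980001, 3499300)
(x_3, y_3) = (4999·49980001 + 204·350·3499300, 4999·3499300 + 350·49980001) = (499700044999, 34986001050)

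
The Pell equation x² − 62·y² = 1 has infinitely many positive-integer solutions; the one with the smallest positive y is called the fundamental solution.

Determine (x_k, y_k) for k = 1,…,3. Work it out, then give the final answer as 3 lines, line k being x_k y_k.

63 8
7937 1008
999999 127000

√62 → a₀=7, period (1,6,1,14); ℓ=4 even so k=3
step 0: (7, 1)  from 7·(1,0) + (0,1)
…
step 2: (55, 7)  from 6·(8,1) + (7,1)
step 3: (63, 8)  from 1·(55,7) + (8,1)
(x₁, y₁) = (63, 8);  63² − 62·8² = 1 ✓
k=2:  x_2 = 63·63+62·8·8 = 7937,  y_2 = 63·8+8·63 = 1008
k=3:  x_3 = 63·7937+62·8·1008 = 999999,  y_3 = 63·1008+8·7937 = 127000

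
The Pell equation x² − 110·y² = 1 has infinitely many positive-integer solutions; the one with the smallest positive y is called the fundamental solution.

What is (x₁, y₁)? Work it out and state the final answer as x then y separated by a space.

[10; 2,20] for √110; ℓ=2 ⇒ convergent index 1
a_0=10:  p_0=10·1+0=10,  q_0=10·0+1=1
a_1=2:  p_1=2·10+1=21,  q_1=2·1+0=2
→ (21, 2).  Check: 21²=441, 110·2²=440, difference 1.

21 2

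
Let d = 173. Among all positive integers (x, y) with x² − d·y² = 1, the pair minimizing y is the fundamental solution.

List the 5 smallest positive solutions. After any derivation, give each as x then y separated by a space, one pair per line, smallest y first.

2499849 190060
12498490045601 950242601880
62488675684008728649 4750926036134042180
312424506839974574118902401 23753195401006348176659760
1562028181998744709597444087746249 118758803540015886040113314710300

√173 = [13; 6,1,1,6,26, …], period ℓ=5 (odd) → k=9
a_0=13:  p_0=13·1+0=13,  q_0=13·0+1=1
…
a_2=1:  p_2=1·79+13=92,  q_2=1·6+1=7
a_3=1:  p_3=1·92+79=171,  q_3=1·7+6=13
a_4=6:  p_4=6·171+92=1118,  q_4=6·13+7=85
a_5=26:  p_5=26·1118+171=29239,  q_5=26·85+13=2223
a_6=6:  p_6=6·29239+1118=176552,  q_6=6·2223+85=13423
a_7=1:  p_7=1·176552+29239=205791,  q_7=1·13423+2223=15646
a_8=1:  p_8=1·205791+176552=382343,  q_8=1·15646+13423=29069
a_9=6:  p_9=6·382343+205791=2499849,  q_9=6·29069+15646=190060
fundamental: x₁=2499849, y₁=190060  (since 6249245022801 − 173·36122803600 = 1)
(2499849+190060√173)^2 = 12498490045601 + 950242601880√173
(2499849+190060√173)^3 = 62488675684008728649 + 4750926036134042180√173
(2499849+190060√173)^4 = 312424506839974574118902401 + 23753195401006348176659760√173
(2499849+190060√173)^5 = 1562028181998744709597444087746249 + 118758803540015886040113314710300√173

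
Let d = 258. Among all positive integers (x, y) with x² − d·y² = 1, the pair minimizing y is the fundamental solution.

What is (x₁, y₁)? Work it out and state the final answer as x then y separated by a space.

[16; 16,32] for √258; ℓ=2 ⇒ convergent index 1
i=0: a=16 ⇒ p=16, q=1
i=1: a=16 ⇒ p=257, q=16
(x₁, y₁) = (257, 16);  257² − 258·16² = 1 ✓

257 16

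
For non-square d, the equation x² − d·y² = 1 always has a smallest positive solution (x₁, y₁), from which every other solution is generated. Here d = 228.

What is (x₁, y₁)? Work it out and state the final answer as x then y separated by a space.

151 10

d=228: √d = [15; 10,30] (ℓ=2, even), read p_1/q_1
i=0: a=15 ⇒ p=15, q=1
i=1: a=10 ⇒ p=151, q=10
(x₁, y₁) = (151, 10);  151² − 228·10² = 1 ✓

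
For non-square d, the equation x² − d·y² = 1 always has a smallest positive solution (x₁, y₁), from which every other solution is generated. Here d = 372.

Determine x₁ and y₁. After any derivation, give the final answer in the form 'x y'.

√372 = [19; 3,2,12,2,3,38, …], period ℓ=6 (even) → k=5
k=0  a_k=19  p_k/q_k = 19/1
k=1  a_k=3  p_k/q_k = 58/3
k=2  a_k=2  p_k/q_k = 135/7
k=3  a_k=12  p_k/q_k = 1678/87
k=4  a_k=2  p_k/q_k = 3491/181
k=5  a_k=3  p_k/q_k = 12151/630
→ (12151, 630).  Check: 12151²=147646801, 372·630²=147646800, difference 1.

12151 630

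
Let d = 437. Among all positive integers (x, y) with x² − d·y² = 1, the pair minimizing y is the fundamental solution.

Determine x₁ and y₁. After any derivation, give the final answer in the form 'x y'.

4599 220

√437 → a₀=20, period (1,9,2,9,1,40); ℓ=6 even so k=5
a_0=20:  p_0=20·1+0=20,  q_0=20·0+1=1
a_1=1:  p_1=1·20+1=21,  q_1=1·1+0=1
…
a_3=2:  p_3=2·209+21=439,  q_3=2·10+1=21
a_4=9:  p_4=9·439+209=4160,  q_4=9·21+10=199
a_5=1:  p_5=1·4160+439=4599,  q_5=1·199+21=220
→ (4599, 220).  Check: 4599²=21150801, 437·220²=21150800, difference 1.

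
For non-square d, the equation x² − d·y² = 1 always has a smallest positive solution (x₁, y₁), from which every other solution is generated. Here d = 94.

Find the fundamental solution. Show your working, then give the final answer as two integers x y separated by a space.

2143295 221064

[9; 1,2,3,1,1,…,2,1,18] for √94; ℓ=16 ⇒ convergent index 15
i=0: a=9 ⇒ p=9, q=1
i=1: a=1 ⇒ p=10, q=1
…
i=5: a=1 ⇒ p=223, q=23
i=6: a=5 ⇒ p=1241, q=128
…
i=8: a=8 ⇒ p=12953, q=1336
i=9: a=1 ⇒ p=14417, q=1487
…
i=11: a=1 ⇒ p=99455, q=10258
…
i=13: a=3 ⇒ p=652934, q=67345
i=14: a=2 ⇒ p=1490361, q=153719
i=15: a=1 ⇒ p=2143295, q=221064
→ (2143295, 221064).  Check: 2143295²=4593713457025, 94·221064²=4593713457024, difference 1.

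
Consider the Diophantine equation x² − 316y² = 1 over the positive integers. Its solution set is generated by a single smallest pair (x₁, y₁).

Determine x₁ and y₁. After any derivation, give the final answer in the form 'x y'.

√316 = [17; 1,3,2,8,2,3,1,34, …], period ℓ=8 (even) → k=7
step 0: (17, 1)  from 17·(1,0) + (0,1)
…
step 3: (160, 9)  from 2·(71,4) + (18,1)
step 4: (1351, 76)  from 8·(160,9) + (71,4)
step 5: (2862, 161)  from 2·(1351,76) + (160,9)
step 6: (9937, 559)  from 3·(2862,161) + (1351,76)
step 7: (12799, 720)  from 1·(9937,559) + (2862,161)
fundamental: x₁=12799, y₁=720  (since 163814401 − 316·518400 = 1)

12799 720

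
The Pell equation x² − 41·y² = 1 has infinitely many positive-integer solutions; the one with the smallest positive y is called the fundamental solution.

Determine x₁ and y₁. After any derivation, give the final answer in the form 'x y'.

√41 = [6; 2,2,12, …], period ℓ=3 (odd) → k=5
step 0: (6, 1)  from 6·(1,0) + (0,1)
…
step 4: (826, 129)  from 2·(397,62) + (32,5)
step 5: (2049, 320)  from 2·(826,129) + (397,62)
fundamental: x₁=2049, y₁=320  (since 4198401 − 41·102400 = 1)

2049 320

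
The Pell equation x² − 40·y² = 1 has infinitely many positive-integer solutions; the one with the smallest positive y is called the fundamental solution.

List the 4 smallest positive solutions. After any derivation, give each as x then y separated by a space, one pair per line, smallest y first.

[6; 3,12] for √40; ℓ=2 ⇒ convergent index 1
step 0: (6, 1)  from 6·(1,0) + (0,1)
step 1: (19, 3)  from 3·(6,1) + (1,0)
fundamental: x₁=19, y₁=3  (since 361 − 40·9 = 1)
(x_2, y_2) = (19·19 + 40·3·3, 19·3 + 3·19) = (721, 114)
(x_3, y_3) = (19·721 + 40·3·114, 19·114 + 3·721) = (27379, 4329)
(x_4, y_4) = (19·27379 + 40·3·4329, 19·4329 + 3·27379) = (1039681, 164388)

19 3
721 114
27379 4329
1039681 164388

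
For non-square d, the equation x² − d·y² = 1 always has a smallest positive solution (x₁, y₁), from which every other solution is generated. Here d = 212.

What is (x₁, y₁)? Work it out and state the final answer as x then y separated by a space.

[14; 1,1,3,1,1,…,1,1,28] for √212; ℓ=14 ⇒ convergent index 13
k=0  a_k=14  p_k/q_k = 14/1
k=1  a_k=1  p_k/q_k = 15/1
k=2  a_k=1  p_k/q_k = 29/2
…
k=4  a_k=1  p_k/q_k = 131/9
k=5  a_k=1  p_k/q_k = 233/16
…
k=7  a_k=6  p_k/q_k = 2417/166
…
k=9  a_k=1  p_k/q_k = 5198/357
k=10  a_k=1  p_k/q_k = 7979/548
k=11  a_k=3  p_k/q_k = 29135/2001
k=12  a_k=1  p_k/q_k = 37114/2549
k=13  a_k=1  p_k/q_k = 66249/4550
→ (66249, 4550).  Check: 66249²=4388930001, 212·4550²=4388930000, difference 1.

66249 4550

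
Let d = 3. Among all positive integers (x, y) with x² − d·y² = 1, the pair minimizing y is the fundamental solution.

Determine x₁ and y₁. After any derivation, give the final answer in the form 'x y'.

√3 = [1; 1,2, …], period ℓ=2 (even) → k=1
i=0: a=1 ⇒ p=1, q=1
i=1: a=1 ⇒ p=2, q=1
(x₁, y₁) = (2, 1);  2² − 3·1² = 1 ✓

2 1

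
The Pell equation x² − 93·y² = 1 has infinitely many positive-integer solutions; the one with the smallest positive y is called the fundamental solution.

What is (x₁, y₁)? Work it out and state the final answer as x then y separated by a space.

12151 1260

√93 = [9; 1,1,1,4,6,4,1,1,1,18, …], period ℓ=10 (even) → k=9
k=0  a_k=9  p_k/q_k = 9/1
…
k=4  a_k=4  p_k/q_k = 135/14
k=5  a_k=6  p_k/q_k = 839/87
…
k=7  a_k=1  p_k/q_k = 4330/449
k=8  a_k=1  p_k/q_k = 7821/811
k=9  a_k=1  p_k/q_k = 12151/1260
→ (12151, 1260).  Check: 12151²=147646801, 93·1260²=147646800, difference 1.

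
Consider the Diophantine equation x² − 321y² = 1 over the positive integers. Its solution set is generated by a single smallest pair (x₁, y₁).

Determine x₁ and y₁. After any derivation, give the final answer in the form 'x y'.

√321 = [17; 1,10,1,34, …], period ℓ=4 (even) → k=3
i=0: a=17 ⇒ p=17, q=1
i=1: a=1 ⇒ p=18, q=1
i=2: a=10 ⇒ p=197, q=11
i=3: a=1 ⇒ p=215, q=12
(x₁, y₁) = (215, 12);  215² − 321·12² = 1 ✓

215 12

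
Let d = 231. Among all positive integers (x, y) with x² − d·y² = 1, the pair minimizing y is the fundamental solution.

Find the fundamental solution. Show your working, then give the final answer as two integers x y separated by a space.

[15; 5,30] for √231; ℓ=2 ⇒ convergent index 1
i=0: a=15 ⇒ p=15, q=1
i=1: a=5 ⇒ p=76, q=5
fundamental: x₁=76, y₁=5  (since 5776 − 231·25 = 1)

76 5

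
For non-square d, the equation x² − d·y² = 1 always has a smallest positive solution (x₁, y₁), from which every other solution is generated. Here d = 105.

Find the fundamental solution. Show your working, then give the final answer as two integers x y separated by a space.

d=105: √d = [10; 4,20] (ℓ=2, even), read p_1/q_1
step 0: (10, 1)  from 10·(1,0) + (0,1)
step 1: (41, 4)  from 4·(10,1) + (1,0)
→ (41, 4).  Check: 41²=1681, 105·4²=1680, difference 1.

41 4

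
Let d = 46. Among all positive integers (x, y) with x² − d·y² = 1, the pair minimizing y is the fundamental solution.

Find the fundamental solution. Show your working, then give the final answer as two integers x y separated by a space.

√46 → a₀=6, period (1,3,1,1,2,6,2,1,1,3,1,12); ℓ=12 even so k=11
a_0=6:  p_0=6·1+0=6,  q_0=6·0+1=1
a_1=1:  p_1=1·6+1=7,  q_1=1·1+0=1
a_2=3:  p_2=3·7+6=27,  q_2=3·1+1=4
…
a_7=2:  p_7=2·997+156=2150,  q_7=2·147+23=317
…
a_9=1:  p_9=1·3147+2150=5297,  q_9=1·464+317=781
a_10=3:  p_10=3·5297+3147=19038,  q_10=3·781+464=2807
a_11=1:  p_11=1·19038+5297=24335,  q_11=1·2807+781=3588
→ (24335, 3588).  Check: 24335²=592192225, 46·3588²=592192224, difference 1.

24335 3588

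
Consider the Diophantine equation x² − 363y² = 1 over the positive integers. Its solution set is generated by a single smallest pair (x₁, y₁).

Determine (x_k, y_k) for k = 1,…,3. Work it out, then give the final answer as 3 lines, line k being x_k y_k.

362 19
262087 13756
189750626 9959325

d=363: √d = [19; 19,38] (ℓ=2, even), read p_1/q_1
i=0: a=19 ⇒ p=19, q=1
i=1: a=19 ⇒ p=362, q=19
(x₁, y₁) = (362, 19);  362² − 363·19² = 1 ✓
n=2: (362,19)∘(362,19) = (362·362+363·19·19, 362·19+19·362) = (262087,13756)
n=3: (262087,13756)∘(362,19) = (362·262087+363·19·13756, 362·13756+19·262087) = (189750626,9959325)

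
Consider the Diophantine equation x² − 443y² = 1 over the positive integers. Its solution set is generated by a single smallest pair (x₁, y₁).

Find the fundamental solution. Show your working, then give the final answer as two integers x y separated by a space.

442 21

d=443: √d = [21; 21,42] (ℓ=2, even), read p_1/q_1
a_0=21:  p_0=21·1+0=21,  q_0=21·0+1=1
a_1=21:  p_1=21·21+1=442,  q_1=21·1+0=21
fundamental: x₁=442, y₁=21  (since 195364 − 443·441 = 1)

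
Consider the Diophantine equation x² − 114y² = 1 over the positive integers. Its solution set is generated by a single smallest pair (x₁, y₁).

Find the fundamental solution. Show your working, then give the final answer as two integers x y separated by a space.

1025 96

√114 → a₀=10, period (1,2,10,2,1,20); ℓ=6 even so k=5
step 0: (10, 1)  from 10·(1,0) + (0,1)
step 1: (11, 1)  from 1·(10,1) + (1,0)
step 2: (32, 3)  from 2·(11,1) + (10,1)
step 3: (331, 31)  from 10·(32,3) + (11,1)
step 4: (694, 65)  from 2·(331,31) + (32,3)
step 5: (1025, 96)  from 1·(694,65) + (331,31)
(x₁, y₁) = (1025, 96);  1025² − 114·96² = 1 ✓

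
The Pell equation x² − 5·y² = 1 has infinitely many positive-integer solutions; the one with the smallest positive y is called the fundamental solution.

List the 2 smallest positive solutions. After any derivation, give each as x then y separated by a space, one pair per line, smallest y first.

[2; 4] for √5; ℓ=1 ⇒ convergent index 1
step 0: (2, 1)  from 2·(1,0) + (0,1)
step 1: (9, 4)  from 4·(2,1) + (1,0)
(x₁, y₁) = (9, 4);  9² − 5·4² = 1 ✓
k=2:  x_2 = 9·9+5·4·4 = 161,  y_2 = 9·4+4·9 = 72

9 4
161 72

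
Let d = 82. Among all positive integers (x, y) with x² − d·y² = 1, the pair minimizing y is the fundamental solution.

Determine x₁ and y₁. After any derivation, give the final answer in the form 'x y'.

163 18

√82 → a₀=9, period (18); ℓ=1 odd so k=1
i=0: a=9 ⇒ p=9, q=1
i=1: a=18 ⇒ p=163, q=18
(x₁, y₁) = (163, 18);  163² − 82·18² = 1 ✓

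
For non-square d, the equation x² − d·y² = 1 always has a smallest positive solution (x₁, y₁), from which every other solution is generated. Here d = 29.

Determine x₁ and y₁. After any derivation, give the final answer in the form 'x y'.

9801 1820

√29 → a₀=5, period (2,1,1,2,10); ℓ=5 odd so k=9
a_0=5:  p_0=5·1+0=5,  q_0=5·0+1=1
a_1=2:  p_1=2·5+1=11,  q_1=2·1+0=2
a_2=1:  p_2=1·11+5=16,  q_2=1·2+1=3
…
a_4=2:  p_4=2·27+16=70,  q_4=2·5+3=13
…
a_6=2:  p_6=2·727+70=1524,  q_6=2·135+13=283
…
a_8=1:  p_8=1·2251+1524=3775,  q_8=1·418+283=701
a_9=2:  p_9=2·3775+2251=9801,  q_9=2·701+418=1820
(x₁, y₁) = (9801, 1820);  9801² − 29·1820² = 1 ✓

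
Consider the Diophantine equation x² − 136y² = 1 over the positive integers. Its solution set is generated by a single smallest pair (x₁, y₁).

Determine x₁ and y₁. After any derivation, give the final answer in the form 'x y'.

35 3

[11; 1,1,1,22] for √136; ℓ=4 ⇒ convergent index 3
step 0: (11, 1)  from 11·(1,0) + (0,1)
step 1: (12, 1)  from 1·(11,1) + (1,0)
step 2: (23, 2)  from 1·(12,1) + (11,1)
step 3: (35, 3)  from 1·(23,2) + (12,1)
(x₁, y₁) = (35, 3);  35² − 136·3² = 1 ✓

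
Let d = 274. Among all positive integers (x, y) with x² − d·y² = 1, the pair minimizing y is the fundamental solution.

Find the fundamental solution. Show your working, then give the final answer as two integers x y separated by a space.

√274 → a₀=16, period (1,1,4,4,1,1,32); ℓ=7 odd so k=13
a_0=16:  p_0=16·1+0=16,  q_0=16·0+1=1
a_1=1:  p_1=1·16+1=17,  q_1=1·1+0=1
a_2=1:  p_2=1·17+16=33,  q_2=1·1+1=2
a_3=4:  p_3=4·33+17=149,  q_3=4·2+1=9
a_4=4:  p_4=4·149+33=629,  q_4=4·9+2=38
a_5=1:  p_5=1·629+149=778,  q_5=1·38+9=47
a_6=1:  p_6=1·778+629=1407,  q_6=1·47+38=85
a_7=32:  p_7=32·1407+778=45802,  q_7=32·85+47=2767
a_8=1:  p_8=1·45802+1407=47209,  q_8=1·2767+85=2852
a_9=1:  p_9=1·47209+45802=93011,  q_9=1·2852+2767=5619
a_10=4:  p_10=4·93011+47209=419253,  q_10=4·5619+2852=25328
a_11=4:  p_11=4·419253+93011=1770023,  q_11=4·25328+5619=106931
a_12=1:  p_12=1·1770023+419253=2189276,  q_12=1·106931+25328=132259
a_13=1:  p_13=1·2189276+1770023=3959299,  q_13=1·132259+106931=239190
fundamental: x₁=3959299, y₁=239190  (since 15676048571401 − 274·57211856100 = 1)

3959299 239190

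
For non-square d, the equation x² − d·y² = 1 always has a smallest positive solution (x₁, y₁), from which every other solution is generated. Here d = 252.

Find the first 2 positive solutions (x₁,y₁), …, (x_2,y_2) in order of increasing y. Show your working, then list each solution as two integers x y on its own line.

d=252: √d = [15; 1,6,1,30] (ℓ=4, even), read p_3/q_3
k=0  a_k=15  p_k/q_k = 15/1
k=1  a_k=1  p_k/q_k = 16/1
k=2  a_k=6  p_k/q_k = 111/7
k=3  a_k=1  p_k/q_k = 127/8
→ (127, 8).  Check: 127²=16129, 252·8²=16128, difference 1.
k=2:  x_2 = 127·127+252·8·8 = 32257,  y_2 = 127·8+8·127 = 2032

127 8
32257 2032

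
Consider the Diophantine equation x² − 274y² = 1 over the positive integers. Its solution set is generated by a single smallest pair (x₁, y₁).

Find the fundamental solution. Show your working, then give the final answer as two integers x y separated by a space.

3959299 239190

[16; 1,1,4,4,1,1,32] for √274; ℓ=7 ⇒ convergent index 13
a_0=16:  p_0=16·1+0=16,  q_0=16·0+1=1
a_1=1:  p_1=1·16+1=17,  q_1=1·1+0=1
…
a_3=4:  p_3=4·33+17=149,  q_3=4·2+1=9
…
a_11=4:  p_11=4·419253+93011=1770023,  q_11=4·25328+5619=106931
a_12=1:  p_12=1·1770023+419253=2189276,  q_12=1·106931+25328=132259
a_13=1:  p_13=1·2189276+1770023=3959299,  q_13=1·132259+106931=239190
fundamental: x₁=3959299, y₁=239190  (since 15676048571401 − 274·57211856100 = 1)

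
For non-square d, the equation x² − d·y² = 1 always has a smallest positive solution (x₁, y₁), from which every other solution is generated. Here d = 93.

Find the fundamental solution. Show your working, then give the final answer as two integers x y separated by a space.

d=93: √d = [9; 1,1,1,4,6,4,1,1,1,18] (ℓ=10, even), read p_9/q_9
a_0=9:  p_0=9·1+0=9,  q_0=9·0+1=1
…
a_5=6:  p_5=6·135+29=839,  q_5=6·14+3=87
a_6=4:  p_6=4·839+135=3491,  q_6=4·87+14=362
a_7=1:  p_7=1·3491+839=4330,  q_7=1·362+87=449
a_8=1:  p_8=1·4330+3491=7821,  q_8=1·449+362=811
a_9=1:  p_9=1·7821+4330=12151,  q_9=1·811+449=1260
fundamental: x₁=12151, y₁=1260  (since 147646801 − 93·1587600 = 1)

12151 1260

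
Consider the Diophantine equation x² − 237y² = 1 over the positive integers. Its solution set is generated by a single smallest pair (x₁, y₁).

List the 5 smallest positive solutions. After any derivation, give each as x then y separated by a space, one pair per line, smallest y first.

[15; 2,1,1,7,10,7,1,1,2,30] for √237; ℓ=10 ⇒ convergent index 9
k=0  a_k=15  p_k/q_k = 15/1
k=1  a_k=2  p_k/q_k = 31/2
k=2  a_k=1  p_k/q_k = 46/3
k=3  a_k=1  p_k/q_k = 77/5
k=4  a_k=7  p_k/q_k = 585/38
k=5  a_k=10  p_k/q_k = 5927/385
k=6  a_k=7  p_k/q_k = 42074/2733
k=7  a_k=1  p_k/q_k = 48001/3118
k=8  a_k=1  p_k/q_k = 90075/5851
k=9  a_k=2  p_k/q_k = 228151/14820
(x₁, y₁) = (228151, 14820);  228151² − 237·14820² = 1 ✓
(x_2, y_2) = (228151·228151 + 237·14820·14820, 228151·14820 + 14820·228151) = (104105757601, 6762395640)
(x_3, y_3) = (228151·104105757601 + 237·14820·6762395640, 228151·6762395640 + 14820·104105757601) = (47503665404623351, 3085694655308460)
(x_4, y_4) = (228151·47503665404623351 + 237·14820·3085694655308460, 228151·3085694655308460 + 14820·47503665404623351) = (21676017531356338550401, 1408008642599798519280)
(x_5, y_5) = (228151·21676017531356338550401 + 237·14820·1408008642599798519280, 228151·1408008642599798519280 + 14820·21676017531356338550401) = (9890810151545456327820453751, 642477159632487569289194100)

228151 14820
104105757601 6762395640
47503665404623351 3085694655308460
21676017531356338550401 1408008642599798519280
9890810151545456327820453751 642477159632487569289194100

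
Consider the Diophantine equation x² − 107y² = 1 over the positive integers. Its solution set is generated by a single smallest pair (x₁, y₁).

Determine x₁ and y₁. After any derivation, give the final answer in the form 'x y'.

[10; 2,1,9,1,2,20] for √107; ℓ=6 ⇒ convergent index 5
i=0: a=10 ⇒ p=10, q=1
…
i=2: a=1 ⇒ p=31, q=3
…
i=4: a=1 ⇒ p=331, q=32
i=5: a=2 ⇒ p=962, q=93
(x₁, y₁) = (962, 93);  962² − 107·93² = 1 ✓

962 93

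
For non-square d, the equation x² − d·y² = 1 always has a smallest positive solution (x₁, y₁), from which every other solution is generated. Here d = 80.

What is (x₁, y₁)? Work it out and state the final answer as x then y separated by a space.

√80 → a₀=8, period (1,16); ℓ=2 even so k=1
k=0  a_k=8  p_k/q_k = 8/1
k=1  a_k=1  p_k/q_k = 9/1
fundamental: x₁=9, y₁=1  (since 81 − 80·1 = 1)

9 1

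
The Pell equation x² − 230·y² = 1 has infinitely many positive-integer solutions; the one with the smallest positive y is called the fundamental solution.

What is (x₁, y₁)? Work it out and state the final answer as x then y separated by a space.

√230 → a₀=15, period (6,30); ℓ=2 even so k=1
a_0=15:  p_0=15·1+0=15,  q_0=15·0+1=1
a_1=6:  p_1=6·15+1=91,  q_1=6·1+0=6
→ (91, 6).  Check: 91²=8281, 230·6²=8280, difference 1.

91 6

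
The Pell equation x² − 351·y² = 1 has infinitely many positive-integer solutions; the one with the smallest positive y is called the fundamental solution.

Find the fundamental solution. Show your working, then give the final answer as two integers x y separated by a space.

[18; 1,2,1,3,2,2,2,3,1,2,1,36] for √351; ℓ=12 ⇒ convergent index 11
step 0: (18, 1)  from 18·(1,0) + (0,1)
step 1: (19, 1)  from 1·(18,1) + (1,0)
step 2: (56, 3)  from 2·(19,1) + (18,1)
…
step 4: (281, 15)  from 3·(75,4) + (56,3)
…
step 6: (1555, 83)  from 2·(637,34) + (281,15)
step 7: (3747, 200)  from 2·(1555,83) + (637,34)
step 8: (12796, 683)  from 3·(3747,200) + (1555,83)
step 9: (16543, 883)  from 1·(12796,683) + (3747,200)
step 10: (45882, 2449)  from 2·(16543,883) + (12796,683)
step 11: (62425, 3332)  from 1·(45882,2449) + (16543,883)
fundamental: x₁=62425, y₁=3332  (since 3896880625 − 351·11102224 = 1)

62425 3332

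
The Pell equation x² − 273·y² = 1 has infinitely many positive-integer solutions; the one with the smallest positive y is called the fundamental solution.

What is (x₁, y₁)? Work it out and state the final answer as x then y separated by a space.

727 44

d=273: √d = [16; 1,1,10,1,1,32] (ℓ=6, even), read p_5/q_5
a_0=16:  p_0=16·1+0=16,  q_0=16·0+1=1
…
a_4=1:  p_4=1·347+33=380,  q_4=1·21+2=23
a_5=1:  p_5=1·380+347=727,  q_5=1·23+21=44
→ (727, 44).  Check: 727²=528529, 273·44²=528528, difference 1.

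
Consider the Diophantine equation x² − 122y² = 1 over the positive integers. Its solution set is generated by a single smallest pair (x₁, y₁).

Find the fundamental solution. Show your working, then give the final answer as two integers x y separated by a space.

[11; 22] for √122; ℓ=1 ⇒ convergent index 1
k=0  a_k=11  p_k/q_k = 11/1
k=1  a_k=22  p_k/q_k = 243/22
fundamental: x₁=243, y₁=22  (since 59049 − 122·484 = 1)

243 22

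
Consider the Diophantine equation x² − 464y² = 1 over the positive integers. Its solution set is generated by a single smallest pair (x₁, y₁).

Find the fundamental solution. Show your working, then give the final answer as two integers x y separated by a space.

9801 455

√464 = [21; 1,1,5,1,1,1,5,1,1,42, …], period ℓ=10 (even) → k=9
step 0: (21, 1)  from 21·(1,0) + (0,1)
…
step 3: (237, 11)  from 5·(43,2) + (22,1)
step 4: (280, 13)  from 1·(237,11) + (43,2)
step 5: (517, 24)  from 1·(280,13) + (237,11)
…
step 8: (5299, 246)  from 1·(4502,209) + (797,37)
step 9: (9801, 455)  from 1·(5299,246) + (4502,209)
(x₁, y₁) = (9801, 455);  9801² − 464·455² = 1 ✓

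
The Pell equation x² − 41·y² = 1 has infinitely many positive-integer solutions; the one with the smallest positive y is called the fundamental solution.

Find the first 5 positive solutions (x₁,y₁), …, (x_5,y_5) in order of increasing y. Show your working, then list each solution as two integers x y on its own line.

[6; 2,2,12] for √41; ℓ=3 ⇒ convergent index 5
a_0=6:  p_0=6·1+0=6,  q_0=6·0+1=1
a_1=2:  p_1=2·6+1=13,  q_1=2·1+0=2
…
a_3=12:  p_3=12·32+13=397,  q_3=12·5+2=62
a_4=2:  p_4=2·397+32=826,  q_4=2·62+5=129
a_5=2:  p_5=2·826+397=2049,  q_5=2·129+62=320
fundamental: x₁=2049, y₁=320  (since 4198401 − 41·102400 = 1)
k=2:  x_2 = 2049·2049+41·320·320 = 8396801,  y_2 = 2049·320+320·2049 = 1311360
k=3:  x_3 = 2049·8396801+41·320·1311360 = 34410088449,  y_3 = 2049·1311360+320·8396801 = 5373952960
k=4:  x_4 = 2049·34410088449+41·320·5373952960 = 141012534067201,  y_4 = 2049·5373952960+320·34410088449 = 22022457918720
k=5:  x_5 = 2049·141012534067201+41·320·22022457918720 = 577869330197301249,  y_5 = 2049·22022457918720+320·141012534067201 = 90248027176961600

2049 320
8396801 1311360
34410088449 5373952960
141012534067201 22022457918720
577869330197301249 90248027176961600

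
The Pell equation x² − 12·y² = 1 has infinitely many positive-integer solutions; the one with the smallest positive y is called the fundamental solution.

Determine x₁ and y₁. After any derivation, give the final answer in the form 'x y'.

7 2

[3; 2,6] for √12; ℓ=2 ⇒ convergent index 1
step 0: (3, 1)  from 3·(1,0) + (0,1)
step 1: (7, 2)  from 2·(3,1) + (1,0)
fundamental: x₁=7, y₁=2  (since 49 − 12·4 = 1)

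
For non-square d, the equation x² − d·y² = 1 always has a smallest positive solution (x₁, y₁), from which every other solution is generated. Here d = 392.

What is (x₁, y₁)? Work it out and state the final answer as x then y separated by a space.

√392 = [19; 1,3,1,38, …], period ℓ=4 (even) → k=3
a_0=19:  p_0=19·1+0=19,  q_0=19·0+1=1
…
a_2=3:  p_2=3·20+19=79,  q_2=3·1+1=4
a_3=1:  p_3=1·79+20=99,  q_3=1·4+1=5
→ (99, 5).  Check: 99²=9801, 392·5²=9800, difference 1.

99 5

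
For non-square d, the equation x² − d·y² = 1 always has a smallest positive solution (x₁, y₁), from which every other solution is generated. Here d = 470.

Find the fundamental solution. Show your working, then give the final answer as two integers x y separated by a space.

1691 78

√470 → a₀=21, period (1,2,8,2,1,42); ℓ=6 even so k=5
step 0: (21, 1)  from 21·(1,0) + (0,1)
…
step 3: (542, 25)  from 8·(65,3) + (22,1)
step 4: (1149, 53)  from 2·(542,25) + (65,3)
step 5: (1691, 78)  from 1·(1149,53) + (542,25)
(x₁, y₁) = (1691, 78);  1691² − 470·78² = 1 ✓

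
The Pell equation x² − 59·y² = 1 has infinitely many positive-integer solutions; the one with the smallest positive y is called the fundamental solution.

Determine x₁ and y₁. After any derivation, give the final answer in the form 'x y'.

530 69

[7; 1,2,7,2,1,14] for √59; ℓ=6 ⇒ convergent index 5
k=0  a_k=7  p_k/q_k = 7/1
k=1  a_k=1  p_k/q_k = 8/1
k=2  a_k=2  p_k/q_k = 23/3
k=3  a_k=7  p_k/q_k = 169/22
k=4  a_k=2  p_k/q_k = 361/47
k=5  a_k=1  p_k/q_k = 530/69
(x₁, y₁) = (530, 69);  530² − 59·69² = 1 ✓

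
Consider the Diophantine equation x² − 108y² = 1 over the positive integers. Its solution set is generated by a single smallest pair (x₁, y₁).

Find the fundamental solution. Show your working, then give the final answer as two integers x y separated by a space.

√108 = [10; 2,1,1,4,1,1,2,20, …], period ℓ=8 (even) → k=7
a_0=10:  p_0=10·1+0=10,  q_0=10·0+1=1
a_1=2:  p_1=2·10+1=21,  q_1=2·1+0=2
a_2=1:  p_2=1·21+10=31,  q_2=1·2+1=3
a_3=1:  p_3=1·31+21=52,  q_3=1·3+2=5
a_4=4:  p_4=4·52+31=239,  q_4=4·5+3=23
a_5=1:  p_5=1·239+52=291,  q_5=1·23+5=28
a_6=1:  p_6=1·291+239=530,  q_6=1·28+23=51
a_7=2:  p_7=2·530+291=1351,  q_7=2·51+28=130
fundamental: x₁=1351, y₁=130  (since 1825201 − 108·16900 = 1)

1351 130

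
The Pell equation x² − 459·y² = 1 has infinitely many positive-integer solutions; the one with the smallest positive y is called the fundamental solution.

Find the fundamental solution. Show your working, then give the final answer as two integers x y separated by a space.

499850 23331

d=459: √d = [21; 2,2,1,4,21,4,1,2,2,42] (ℓ=10, even), read p_9/q_9
step 0: (21, 1)  from 21·(1,0) + (0,1)
…
step 2: (107, 5)  from 2·(43,2) + (21,1)
…
step 8: (212079, 9899)  from 2·(75692,3533) + (60695,2833)
step 9: (499850, 23331)  from 2·(212079,9899) + (75692,3533)
(x₁, y₁) = (499850, 23331);  499850² − 459·23331² = 1 ✓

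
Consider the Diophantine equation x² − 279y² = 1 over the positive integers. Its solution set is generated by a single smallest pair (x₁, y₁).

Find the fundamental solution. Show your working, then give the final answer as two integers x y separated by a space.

[16; 1,2,2,1,2,2,1,32] for √279; ℓ=8 ⇒ convergent index 7
i=0: a=16 ⇒ p=16, q=1
i=1: a=1 ⇒ p=17, q=1
i=2: a=2 ⇒ p=50, q=3
i=3: a=2 ⇒ p=117, q=7
i=4: a=1 ⇒ p=167, q=10
i=5: a=2 ⇒ p=451, q=27
i=6: a=2 ⇒ p=1069, q=64
i=7: a=1 ⇒ p=1520, q=91
(x₁, y₁) = (1520, 91);  1520² − 279·91² = 1 ✓

1520 91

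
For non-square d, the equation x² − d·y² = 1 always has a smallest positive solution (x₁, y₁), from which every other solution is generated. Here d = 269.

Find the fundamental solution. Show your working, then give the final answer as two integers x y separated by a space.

√269 → a₀=16, period (2,2,32); ℓ=3 odd so k=5
k=0  a_k=16  p_k/q_k = 16/1
k=1  a_k=2  p_k/q_k = 33/2
…
k=3  a_k=32  p_k/q_k = 2657/162
k=4  a_k=2  p_k/q_k = 5396/329
k=5  a_k=2  p_k/q_k = 13449/820
→ (13449, 820).  Check: 13449²=180875601, 269·820²=180875600, difference 1.

13449 820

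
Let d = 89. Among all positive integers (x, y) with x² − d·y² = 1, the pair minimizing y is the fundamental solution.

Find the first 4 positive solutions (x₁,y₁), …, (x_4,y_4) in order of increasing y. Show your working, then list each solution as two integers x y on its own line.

√89 = [9; 2,3,3,2,18, …], period ℓ=5 (odd) → k=9
i=0: a=9 ⇒ p=9, q=1
i=1: a=2 ⇒ p=19, q=2
i=2: a=3 ⇒ p=66, q=7
i=3: a=3 ⇒ p=217, q=23
i=4: a=2 ⇒ p=500, q=53
i=5: a=18 ⇒ p=9217, q=977
i=6: a=2 ⇒ p=18934, q=2007
i=7: a=3 ⇒ p=66019, q=6998
i=8: a=3 ⇒ p=216991, q=23001
i=9: a=2 ⇒ p=500001, q=53000
(x₁, y₁) = (500001, 53000);  500001² − 89·53000² = 1 ✓
(500001+53000√89)^2 = 500002000001 + 53000106000√89
(500001+53000√89)^3 = 500003000004500001 + 53000212000159000√89
(500001+53000√89)^4 = 500004000010000008000001 + 53000318000530000212000√89

500001 53000
500002000001 53000106000
500003000004500001 53000212000159000
500004000010000008000001 53000318000530000212000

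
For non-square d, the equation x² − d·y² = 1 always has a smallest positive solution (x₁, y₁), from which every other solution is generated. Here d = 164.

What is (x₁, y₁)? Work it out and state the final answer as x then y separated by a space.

2049 160

√164 → a₀=12, period (1,4,6,4,1,24); ℓ=6 even so k=5
a_0=12:  p_0=12·1+0=12,  q_0=12·0+1=1
a_1=1:  p_1=1·12+1=13,  q_1=1·1+0=1
…
a_3=6:  p_3=6·64+13=397,  q_3=6·5+1=31
a_4=4:  p_4=4·397+64=1652,  q_4=4·31+5=129
a_5=1:  p_5=1·1652+397=2049,  q_5=1·129+31=160
(x₁, y₁) = (2049, 160);  2049² − 164·160² = 1 ✓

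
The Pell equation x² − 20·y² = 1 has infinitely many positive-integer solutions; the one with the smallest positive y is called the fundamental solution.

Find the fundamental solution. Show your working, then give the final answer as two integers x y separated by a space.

9 2

[4; 2,8] for √20; ℓ=2 ⇒ convergent index 1
step 0: (4, 1)  from 4·(1,0) + (0,1)
step 1: (9, 2)  from 2·(4,1) + (1,0)
fundamental: x₁=9, y₁=2  (since 81 − 20·4 = 1)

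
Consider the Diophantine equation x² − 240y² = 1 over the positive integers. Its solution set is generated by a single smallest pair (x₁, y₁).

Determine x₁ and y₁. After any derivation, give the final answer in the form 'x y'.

√240 = [15; 2,30, …], period ℓ=2 (even) → k=1
a_0=15:  p_0=15·1+0=15,  q_0=15·0+1=1
a_1=2:  p_1=2·15+1=31,  q_1=2·1+0=2
fundamental: x₁=31, y₁=2  (since 961 − 240·4 = 1)

31 2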